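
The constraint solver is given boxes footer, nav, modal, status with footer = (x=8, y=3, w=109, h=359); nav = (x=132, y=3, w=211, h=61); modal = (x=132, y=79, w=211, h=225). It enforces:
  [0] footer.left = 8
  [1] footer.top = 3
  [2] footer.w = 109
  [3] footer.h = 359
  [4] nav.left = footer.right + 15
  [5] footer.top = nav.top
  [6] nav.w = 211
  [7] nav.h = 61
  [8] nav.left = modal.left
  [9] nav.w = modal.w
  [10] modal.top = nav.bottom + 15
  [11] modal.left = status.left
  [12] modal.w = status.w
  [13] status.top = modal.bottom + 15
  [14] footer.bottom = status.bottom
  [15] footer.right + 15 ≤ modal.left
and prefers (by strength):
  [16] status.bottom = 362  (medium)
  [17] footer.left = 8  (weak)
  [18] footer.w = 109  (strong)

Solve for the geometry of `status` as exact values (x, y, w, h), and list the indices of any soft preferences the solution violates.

1. status.x = 132  [modal.left = status.left]
2. status.w = 211  [modal.w = status.w]
3. status.y = 319  [status.top = modal.bottom + 15]
4. status.h = 43  [footer.bottom = status.bottom]

status = (x=132, y=319, w=211, h=43)
violated soft preferences: none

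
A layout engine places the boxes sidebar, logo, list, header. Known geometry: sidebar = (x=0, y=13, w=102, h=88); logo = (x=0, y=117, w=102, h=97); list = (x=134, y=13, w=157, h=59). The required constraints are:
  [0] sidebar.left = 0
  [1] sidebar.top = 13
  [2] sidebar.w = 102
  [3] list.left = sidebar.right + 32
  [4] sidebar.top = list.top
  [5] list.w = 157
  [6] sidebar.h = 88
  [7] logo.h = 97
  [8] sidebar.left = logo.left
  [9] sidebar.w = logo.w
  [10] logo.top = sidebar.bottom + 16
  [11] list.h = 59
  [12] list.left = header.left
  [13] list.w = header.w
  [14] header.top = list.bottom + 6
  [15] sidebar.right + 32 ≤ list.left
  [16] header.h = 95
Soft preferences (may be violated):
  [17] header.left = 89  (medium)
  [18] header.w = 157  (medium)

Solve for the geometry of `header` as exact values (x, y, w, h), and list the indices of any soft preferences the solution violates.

1. header.x = 134  [list.left = header.left]
2. header.w = 157  [list.w = header.w]
3. header.y = 78  [header.top = list.bottom + 6]
4. header.h = 95  [header.h = 95]

header = (x=134, y=78, w=157, h=95)
violated soft preferences: 17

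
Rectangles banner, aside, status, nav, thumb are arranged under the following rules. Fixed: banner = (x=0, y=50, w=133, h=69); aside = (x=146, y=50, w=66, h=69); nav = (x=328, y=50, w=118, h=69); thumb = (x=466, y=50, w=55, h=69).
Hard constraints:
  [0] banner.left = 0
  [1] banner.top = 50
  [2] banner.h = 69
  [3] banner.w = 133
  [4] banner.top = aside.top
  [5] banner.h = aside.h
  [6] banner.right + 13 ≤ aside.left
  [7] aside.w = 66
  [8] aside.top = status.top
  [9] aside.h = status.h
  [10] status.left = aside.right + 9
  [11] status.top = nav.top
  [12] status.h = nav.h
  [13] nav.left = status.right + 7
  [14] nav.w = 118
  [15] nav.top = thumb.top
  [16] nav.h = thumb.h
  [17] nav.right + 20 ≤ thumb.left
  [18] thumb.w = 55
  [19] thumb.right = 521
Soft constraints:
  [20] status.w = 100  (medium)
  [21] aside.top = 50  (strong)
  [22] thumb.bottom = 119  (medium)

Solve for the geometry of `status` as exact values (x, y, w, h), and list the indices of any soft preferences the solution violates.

1. status.y = 50  [aside.top = status.top]
2. status.h = 69  [aside.h = status.h]
3. status.x = 221  [status.left = aside.right + 9]
4. status.w = 100  [nav.left = status.right + 7]

status = (x=221, y=50, w=100, h=69)
violated soft preferences: none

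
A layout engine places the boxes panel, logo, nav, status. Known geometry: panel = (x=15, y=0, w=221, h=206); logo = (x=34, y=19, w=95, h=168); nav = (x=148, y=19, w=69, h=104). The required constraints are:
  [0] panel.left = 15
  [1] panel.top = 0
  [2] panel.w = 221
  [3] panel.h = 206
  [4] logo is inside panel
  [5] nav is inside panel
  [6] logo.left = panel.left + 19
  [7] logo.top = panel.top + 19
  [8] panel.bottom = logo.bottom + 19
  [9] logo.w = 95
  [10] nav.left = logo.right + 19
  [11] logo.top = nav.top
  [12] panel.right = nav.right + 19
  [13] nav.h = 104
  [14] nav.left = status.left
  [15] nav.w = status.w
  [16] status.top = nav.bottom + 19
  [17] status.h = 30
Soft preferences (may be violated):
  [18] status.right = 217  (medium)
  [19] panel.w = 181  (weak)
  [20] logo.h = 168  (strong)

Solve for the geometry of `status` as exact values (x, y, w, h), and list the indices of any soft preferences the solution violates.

1. status.x = 148  [nav.left = status.left]
2. status.w = 69  [nav.w = status.w]
3. status.y = 142  [status.top = nav.bottom + 19]
4. status.h = 30  [status.h = 30]

status = (x=148, y=142, w=69, h=30)
violated soft preferences: 19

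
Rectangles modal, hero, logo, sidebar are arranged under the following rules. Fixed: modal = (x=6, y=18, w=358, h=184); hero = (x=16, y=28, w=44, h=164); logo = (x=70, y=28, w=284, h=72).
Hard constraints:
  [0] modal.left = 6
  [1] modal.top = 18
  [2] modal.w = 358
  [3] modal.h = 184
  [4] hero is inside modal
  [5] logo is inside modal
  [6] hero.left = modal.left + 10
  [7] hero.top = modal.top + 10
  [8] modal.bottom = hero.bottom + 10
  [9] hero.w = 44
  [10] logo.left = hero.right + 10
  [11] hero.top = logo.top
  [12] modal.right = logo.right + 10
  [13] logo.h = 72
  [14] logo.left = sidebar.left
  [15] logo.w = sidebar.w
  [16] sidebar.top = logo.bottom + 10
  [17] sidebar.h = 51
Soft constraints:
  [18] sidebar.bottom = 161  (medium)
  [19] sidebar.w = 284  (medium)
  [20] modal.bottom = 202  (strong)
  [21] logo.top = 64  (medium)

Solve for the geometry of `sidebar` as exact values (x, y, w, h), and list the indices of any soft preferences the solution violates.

1. sidebar.x = 70  [logo.left = sidebar.left]
2. sidebar.w = 284  [logo.w = sidebar.w]
3. sidebar.y = 110  [sidebar.top = logo.bottom + 10]
4. sidebar.h = 51  [sidebar.h = 51]

sidebar = (x=70, y=110, w=284, h=51)
violated soft preferences: 21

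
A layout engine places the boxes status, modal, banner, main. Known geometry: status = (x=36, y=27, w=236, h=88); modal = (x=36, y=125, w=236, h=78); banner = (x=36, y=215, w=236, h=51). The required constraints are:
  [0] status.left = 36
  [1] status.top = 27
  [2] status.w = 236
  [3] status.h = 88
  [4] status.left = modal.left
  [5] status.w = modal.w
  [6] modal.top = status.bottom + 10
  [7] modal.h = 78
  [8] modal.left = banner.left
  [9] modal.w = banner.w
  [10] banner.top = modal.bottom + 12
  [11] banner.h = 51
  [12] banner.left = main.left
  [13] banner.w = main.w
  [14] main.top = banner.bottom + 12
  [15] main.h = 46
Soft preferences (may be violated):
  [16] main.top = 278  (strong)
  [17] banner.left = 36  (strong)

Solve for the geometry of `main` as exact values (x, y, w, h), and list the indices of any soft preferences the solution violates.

1. main.x = 36  [banner.left = main.left]
2. main.w = 236  [banner.w = main.w]
3. main.y = 278  [main.top = banner.bottom + 12]
4. main.h = 46  [main.h = 46]

main = (x=36, y=278, w=236, h=46)
violated soft preferences: none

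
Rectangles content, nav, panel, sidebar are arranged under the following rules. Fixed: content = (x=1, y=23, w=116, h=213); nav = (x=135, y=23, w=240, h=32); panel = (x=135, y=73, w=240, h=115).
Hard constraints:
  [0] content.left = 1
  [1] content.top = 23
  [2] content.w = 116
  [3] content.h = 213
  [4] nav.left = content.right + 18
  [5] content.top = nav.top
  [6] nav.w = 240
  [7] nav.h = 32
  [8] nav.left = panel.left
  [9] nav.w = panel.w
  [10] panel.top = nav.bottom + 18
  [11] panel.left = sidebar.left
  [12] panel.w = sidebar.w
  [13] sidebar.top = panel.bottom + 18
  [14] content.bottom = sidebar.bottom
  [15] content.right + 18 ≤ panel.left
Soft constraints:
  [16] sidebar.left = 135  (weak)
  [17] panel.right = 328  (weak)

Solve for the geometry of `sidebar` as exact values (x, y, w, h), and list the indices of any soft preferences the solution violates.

sidebar = (x=135, y=206, w=240, h=30)
violated soft preferences: 17

1. sidebar.x = 135  [panel.left = sidebar.left]
2. sidebar.w = 240  [panel.w = sidebar.w]
3. sidebar.y = 206  [sidebar.top = panel.bottom + 18]
4. sidebar.h = 30  [content.bottom = sidebar.bottom]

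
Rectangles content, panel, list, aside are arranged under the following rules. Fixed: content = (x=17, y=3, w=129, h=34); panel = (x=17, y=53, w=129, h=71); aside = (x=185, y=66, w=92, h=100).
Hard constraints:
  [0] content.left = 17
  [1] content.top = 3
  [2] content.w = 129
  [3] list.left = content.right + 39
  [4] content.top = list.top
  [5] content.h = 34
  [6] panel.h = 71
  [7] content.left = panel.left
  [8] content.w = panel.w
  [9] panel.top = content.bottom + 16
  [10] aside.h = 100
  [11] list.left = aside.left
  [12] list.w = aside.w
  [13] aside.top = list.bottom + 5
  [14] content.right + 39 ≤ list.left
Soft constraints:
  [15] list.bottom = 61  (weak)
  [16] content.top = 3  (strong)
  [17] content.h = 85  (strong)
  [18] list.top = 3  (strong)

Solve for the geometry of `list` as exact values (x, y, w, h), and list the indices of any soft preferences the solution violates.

1. list.x = 185  [list.left = content.right + 39]
2. list.y = 3  [content.top = list.top]
3. list.w = 92  [list.w = aside.w]
4. list.h = 58  [aside.top = list.bottom + 5]

list = (x=185, y=3, w=92, h=58)
violated soft preferences: 17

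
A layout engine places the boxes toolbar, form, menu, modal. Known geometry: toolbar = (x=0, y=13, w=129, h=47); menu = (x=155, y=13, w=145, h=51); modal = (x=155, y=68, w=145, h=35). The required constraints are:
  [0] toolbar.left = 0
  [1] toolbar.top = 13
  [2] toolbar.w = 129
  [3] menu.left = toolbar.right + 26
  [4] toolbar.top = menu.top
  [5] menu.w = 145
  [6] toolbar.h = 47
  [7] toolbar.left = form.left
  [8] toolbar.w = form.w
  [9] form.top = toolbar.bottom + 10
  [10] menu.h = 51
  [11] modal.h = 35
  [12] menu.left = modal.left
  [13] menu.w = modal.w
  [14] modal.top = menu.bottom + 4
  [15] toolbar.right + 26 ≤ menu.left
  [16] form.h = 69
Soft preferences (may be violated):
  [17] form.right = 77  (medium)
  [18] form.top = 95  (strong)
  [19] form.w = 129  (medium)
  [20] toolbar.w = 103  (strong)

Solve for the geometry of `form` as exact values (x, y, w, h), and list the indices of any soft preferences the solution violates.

form = (x=0, y=70, w=129, h=69)
violated soft preferences: 17, 18, 20

1. form.x = 0  [toolbar.left = form.left]
2. form.w = 129  [toolbar.w = form.w]
3. form.y = 70  [form.top = toolbar.bottom + 10]
4. form.h = 69  [form.h = 69]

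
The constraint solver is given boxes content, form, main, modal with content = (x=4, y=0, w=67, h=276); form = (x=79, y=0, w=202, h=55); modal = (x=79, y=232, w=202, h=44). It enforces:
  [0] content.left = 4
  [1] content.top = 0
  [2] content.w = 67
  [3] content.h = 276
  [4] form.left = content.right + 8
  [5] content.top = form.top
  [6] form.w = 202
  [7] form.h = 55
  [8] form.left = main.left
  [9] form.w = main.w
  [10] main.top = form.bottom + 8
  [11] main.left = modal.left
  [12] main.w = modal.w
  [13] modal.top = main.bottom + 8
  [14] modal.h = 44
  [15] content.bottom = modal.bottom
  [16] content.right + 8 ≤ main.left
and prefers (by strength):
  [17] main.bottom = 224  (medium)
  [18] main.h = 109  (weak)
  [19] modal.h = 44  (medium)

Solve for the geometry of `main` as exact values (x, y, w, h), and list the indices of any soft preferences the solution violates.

main = (x=79, y=63, w=202, h=161)
violated soft preferences: 18

1. main.x = 79  [form.left = main.left]
2. main.w = 202  [form.w = main.w]
3. main.y = 63  [main.top = form.bottom + 8]
4. main.h = 161  [modal.top = main.bottom + 8]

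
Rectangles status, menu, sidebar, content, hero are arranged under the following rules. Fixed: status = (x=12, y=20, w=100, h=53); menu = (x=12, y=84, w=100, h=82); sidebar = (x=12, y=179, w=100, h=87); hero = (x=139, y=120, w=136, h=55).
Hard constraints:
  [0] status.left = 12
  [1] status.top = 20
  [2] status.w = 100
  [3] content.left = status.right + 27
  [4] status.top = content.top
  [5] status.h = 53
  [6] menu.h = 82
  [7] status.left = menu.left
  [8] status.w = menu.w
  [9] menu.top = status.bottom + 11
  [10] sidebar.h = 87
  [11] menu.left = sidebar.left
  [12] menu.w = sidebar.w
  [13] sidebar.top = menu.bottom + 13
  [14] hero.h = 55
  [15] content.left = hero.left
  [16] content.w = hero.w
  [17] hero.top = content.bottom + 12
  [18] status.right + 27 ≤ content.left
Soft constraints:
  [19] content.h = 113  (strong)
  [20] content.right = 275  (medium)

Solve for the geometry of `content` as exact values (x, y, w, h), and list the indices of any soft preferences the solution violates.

content = (x=139, y=20, w=136, h=88)
violated soft preferences: 19

1. content.x = 139  [content.left = status.right + 27]
2. content.y = 20  [status.top = content.top]
3. content.w = 136  [content.w = hero.w]
4. content.h = 88  [hero.top = content.bottom + 12]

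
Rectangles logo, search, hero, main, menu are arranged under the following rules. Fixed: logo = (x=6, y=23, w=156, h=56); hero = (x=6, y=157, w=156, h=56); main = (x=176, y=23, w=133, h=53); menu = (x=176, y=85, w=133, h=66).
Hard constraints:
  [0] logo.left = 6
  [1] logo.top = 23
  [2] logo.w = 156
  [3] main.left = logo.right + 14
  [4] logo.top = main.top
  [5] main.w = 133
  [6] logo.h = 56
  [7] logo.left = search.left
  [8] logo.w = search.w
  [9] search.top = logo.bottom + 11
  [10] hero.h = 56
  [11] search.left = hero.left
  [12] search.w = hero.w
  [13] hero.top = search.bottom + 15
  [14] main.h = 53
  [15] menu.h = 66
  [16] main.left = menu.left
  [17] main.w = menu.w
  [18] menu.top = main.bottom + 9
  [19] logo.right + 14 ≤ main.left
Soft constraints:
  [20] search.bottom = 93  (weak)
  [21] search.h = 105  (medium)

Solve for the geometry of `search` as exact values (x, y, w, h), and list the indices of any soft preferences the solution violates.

1. search.x = 6  [logo.left = search.left]
2. search.w = 156  [logo.w = search.w]
3. search.y = 90  [search.top = logo.bottom + 11]
4. search.h = 52  [hero.top = search.bottom + 15]

search = (x=6, y=90, w=156, h=52)
violated soft preferences: 20, 21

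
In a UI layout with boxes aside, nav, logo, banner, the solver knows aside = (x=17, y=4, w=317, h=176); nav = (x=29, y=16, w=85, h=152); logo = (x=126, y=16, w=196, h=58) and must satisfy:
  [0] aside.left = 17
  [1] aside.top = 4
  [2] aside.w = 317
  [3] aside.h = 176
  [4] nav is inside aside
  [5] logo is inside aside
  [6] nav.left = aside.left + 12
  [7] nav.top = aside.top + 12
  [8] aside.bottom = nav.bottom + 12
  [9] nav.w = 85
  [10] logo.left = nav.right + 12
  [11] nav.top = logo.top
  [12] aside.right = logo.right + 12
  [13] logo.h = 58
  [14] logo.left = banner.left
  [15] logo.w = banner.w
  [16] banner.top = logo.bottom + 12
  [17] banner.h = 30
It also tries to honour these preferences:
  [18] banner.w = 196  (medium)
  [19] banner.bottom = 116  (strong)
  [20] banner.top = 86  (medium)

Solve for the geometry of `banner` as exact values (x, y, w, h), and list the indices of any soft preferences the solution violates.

banner = (x=126, y=86, w=196, h=30)
violated soft preferences: none

1. banner.x = 126  [logo.left = banner.left]
2. banner.w = 196  [logo.w = banner.w]
3. banner.y = 86  [banner.top = logo.bottom + 12]
4. banner.h = 30  [banner.h = 30]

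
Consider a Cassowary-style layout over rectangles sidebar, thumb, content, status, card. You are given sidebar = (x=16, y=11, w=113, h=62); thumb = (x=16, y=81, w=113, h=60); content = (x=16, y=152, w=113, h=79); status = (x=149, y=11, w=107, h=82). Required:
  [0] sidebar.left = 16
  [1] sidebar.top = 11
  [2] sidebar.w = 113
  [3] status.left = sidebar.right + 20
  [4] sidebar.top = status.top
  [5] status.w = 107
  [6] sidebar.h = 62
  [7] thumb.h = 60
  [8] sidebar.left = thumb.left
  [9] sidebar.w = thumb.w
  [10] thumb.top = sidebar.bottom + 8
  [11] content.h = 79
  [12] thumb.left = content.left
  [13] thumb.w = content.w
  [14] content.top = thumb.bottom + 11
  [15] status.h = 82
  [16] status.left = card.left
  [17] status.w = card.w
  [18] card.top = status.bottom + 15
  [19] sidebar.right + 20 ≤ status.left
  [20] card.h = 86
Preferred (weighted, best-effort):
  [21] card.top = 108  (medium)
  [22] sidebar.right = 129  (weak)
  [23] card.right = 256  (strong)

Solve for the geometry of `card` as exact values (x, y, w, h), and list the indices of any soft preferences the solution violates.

1. card.x = 149  [status.left = card.left]
2. card.w = 107  [status.w = card.w]
3. card.y = 108  [card.top = status.bottom + 15]
4. card.h = 86  [card.h = 86]

card = (x=149, y=108, w=107, h=86)
violated soft preferences: none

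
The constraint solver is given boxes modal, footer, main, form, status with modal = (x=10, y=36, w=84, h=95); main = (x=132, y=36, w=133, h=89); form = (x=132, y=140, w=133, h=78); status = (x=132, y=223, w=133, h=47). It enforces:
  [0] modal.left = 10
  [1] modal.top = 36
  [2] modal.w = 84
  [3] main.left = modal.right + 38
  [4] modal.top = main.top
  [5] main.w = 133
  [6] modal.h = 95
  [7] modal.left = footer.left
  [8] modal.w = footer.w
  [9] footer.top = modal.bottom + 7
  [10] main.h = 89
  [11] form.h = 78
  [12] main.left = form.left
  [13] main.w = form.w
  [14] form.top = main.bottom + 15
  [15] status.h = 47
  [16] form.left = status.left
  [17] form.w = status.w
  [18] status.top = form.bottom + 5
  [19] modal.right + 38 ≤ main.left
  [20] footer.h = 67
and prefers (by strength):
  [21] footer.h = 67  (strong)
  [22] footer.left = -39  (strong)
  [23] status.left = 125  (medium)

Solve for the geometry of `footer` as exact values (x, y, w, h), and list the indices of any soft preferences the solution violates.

footer = (x=10, y=138, w=84, h=67)
violated soft preferences: 22, 23

1. footer.x = 10  [modal.left = footer.left]
2. footer.w = 84  [modal.w = footer.w]
3. footer.y = 138  [footer.top = modal.bottom + 7]
4. footer.h = 67  [footer.h = 67]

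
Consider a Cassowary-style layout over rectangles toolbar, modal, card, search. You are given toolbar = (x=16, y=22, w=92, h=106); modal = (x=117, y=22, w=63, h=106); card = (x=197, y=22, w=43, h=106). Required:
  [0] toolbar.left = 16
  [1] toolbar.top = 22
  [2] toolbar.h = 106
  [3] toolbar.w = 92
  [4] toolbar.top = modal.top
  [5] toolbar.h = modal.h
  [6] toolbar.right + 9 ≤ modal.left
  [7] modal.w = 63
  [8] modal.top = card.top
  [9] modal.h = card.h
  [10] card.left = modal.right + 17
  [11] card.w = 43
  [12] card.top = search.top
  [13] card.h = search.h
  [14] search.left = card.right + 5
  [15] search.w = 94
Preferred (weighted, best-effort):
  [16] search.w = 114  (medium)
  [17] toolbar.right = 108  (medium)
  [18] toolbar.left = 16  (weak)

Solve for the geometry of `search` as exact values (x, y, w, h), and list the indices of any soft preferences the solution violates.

1. search.y = 22  [card.top = search.top]
2. search.h = 106  [card.h = search.h]
3. search.x = 245  [search.left = card.right + 5]
4. search.w = 94  [search.w = 94]

search = (x=245, y=22, w=94, h=106)
violated soft preferences: 16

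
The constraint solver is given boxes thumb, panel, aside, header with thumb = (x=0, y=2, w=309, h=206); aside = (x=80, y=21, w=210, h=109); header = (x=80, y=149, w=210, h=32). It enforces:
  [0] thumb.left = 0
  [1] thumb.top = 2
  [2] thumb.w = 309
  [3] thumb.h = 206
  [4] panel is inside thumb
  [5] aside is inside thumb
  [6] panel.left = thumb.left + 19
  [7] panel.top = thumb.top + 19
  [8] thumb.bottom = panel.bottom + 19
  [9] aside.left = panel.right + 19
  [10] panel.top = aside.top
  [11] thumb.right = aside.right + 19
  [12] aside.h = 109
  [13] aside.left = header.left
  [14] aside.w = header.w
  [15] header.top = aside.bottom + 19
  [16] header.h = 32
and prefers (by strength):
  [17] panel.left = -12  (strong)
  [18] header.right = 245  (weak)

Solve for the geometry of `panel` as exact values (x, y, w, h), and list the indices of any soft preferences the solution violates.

1. panel.x = 19  [panel.left = thumb.left + 19]
2. panel.y = 21  [panel.top = thumb.top + 19]
3. panel.h = 168  [thumb.bottom = panel.bottom + 19]
4. panel.w = 42  [aside.left = panel.right + 19]

panel = (x=19, y=21, w=42, h=168)
violated soft preferences: 17, 18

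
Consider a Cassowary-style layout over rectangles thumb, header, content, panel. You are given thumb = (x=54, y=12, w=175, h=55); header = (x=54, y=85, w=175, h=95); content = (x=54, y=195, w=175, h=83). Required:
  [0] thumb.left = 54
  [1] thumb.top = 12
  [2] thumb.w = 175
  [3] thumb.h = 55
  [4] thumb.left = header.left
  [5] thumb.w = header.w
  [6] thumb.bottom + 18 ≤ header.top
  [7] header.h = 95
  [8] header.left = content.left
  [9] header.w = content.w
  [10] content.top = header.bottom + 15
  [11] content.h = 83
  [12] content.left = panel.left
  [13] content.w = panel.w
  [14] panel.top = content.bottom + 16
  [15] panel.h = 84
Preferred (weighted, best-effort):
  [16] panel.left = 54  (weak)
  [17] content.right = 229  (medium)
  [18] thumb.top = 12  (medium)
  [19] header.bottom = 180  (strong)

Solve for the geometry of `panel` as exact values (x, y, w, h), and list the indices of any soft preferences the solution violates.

panel = (x=54, y=294, w=175, h=84)
violated soft preferences: none

1. panel.x = 54  [content.left = panel.left]
2. panel.w = 175  [content.w = panel.w]
3. panel.y = 294  [panel.top = content.bottom + 16]
4. panel.h = 84  [panel.h = 84]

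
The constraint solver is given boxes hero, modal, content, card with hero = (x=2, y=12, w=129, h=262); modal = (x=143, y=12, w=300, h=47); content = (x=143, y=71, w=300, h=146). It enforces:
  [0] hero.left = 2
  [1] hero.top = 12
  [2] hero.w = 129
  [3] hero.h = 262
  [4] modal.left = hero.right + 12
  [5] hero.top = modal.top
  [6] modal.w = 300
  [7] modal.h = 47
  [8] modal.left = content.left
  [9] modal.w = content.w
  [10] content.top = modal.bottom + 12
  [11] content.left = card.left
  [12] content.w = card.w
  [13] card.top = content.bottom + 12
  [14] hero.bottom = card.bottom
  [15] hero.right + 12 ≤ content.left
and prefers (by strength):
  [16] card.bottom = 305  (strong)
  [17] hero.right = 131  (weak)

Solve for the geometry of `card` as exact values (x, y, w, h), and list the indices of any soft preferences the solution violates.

1. card.x = 143  [content.left = card.left]
2. card.w = 300  [content.w = card.w]
3. card.y = 229  [card.top = content.bottom + 12]
4. card.h = 45  [hero.bottom = card.bottom]

card = (x=143, y=229, w=300, h=45)
violated soft preferences: 16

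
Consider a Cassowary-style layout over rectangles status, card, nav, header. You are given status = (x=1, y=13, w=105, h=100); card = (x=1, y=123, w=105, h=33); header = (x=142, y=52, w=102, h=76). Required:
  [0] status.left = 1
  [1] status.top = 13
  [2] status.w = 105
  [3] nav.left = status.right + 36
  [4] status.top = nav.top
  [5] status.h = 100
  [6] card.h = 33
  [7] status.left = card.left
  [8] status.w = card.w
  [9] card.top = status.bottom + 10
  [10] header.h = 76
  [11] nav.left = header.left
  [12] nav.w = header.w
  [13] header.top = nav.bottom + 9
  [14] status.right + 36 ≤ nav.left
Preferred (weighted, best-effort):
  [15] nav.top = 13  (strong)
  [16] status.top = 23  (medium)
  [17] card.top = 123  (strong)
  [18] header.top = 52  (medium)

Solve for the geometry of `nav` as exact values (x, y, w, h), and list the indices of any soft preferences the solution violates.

1. nav.x = 142  [nav.left = status.right + 36]
2. nav.y = 13  [status.top = nav.top]
3. nav.w = 102  [nav.w = header.w]
4. nav.h = 30  [header.top = nav.bottom + 9]

nav = (x=142, y=13, w=102, h=30)
violated soft preferences: 16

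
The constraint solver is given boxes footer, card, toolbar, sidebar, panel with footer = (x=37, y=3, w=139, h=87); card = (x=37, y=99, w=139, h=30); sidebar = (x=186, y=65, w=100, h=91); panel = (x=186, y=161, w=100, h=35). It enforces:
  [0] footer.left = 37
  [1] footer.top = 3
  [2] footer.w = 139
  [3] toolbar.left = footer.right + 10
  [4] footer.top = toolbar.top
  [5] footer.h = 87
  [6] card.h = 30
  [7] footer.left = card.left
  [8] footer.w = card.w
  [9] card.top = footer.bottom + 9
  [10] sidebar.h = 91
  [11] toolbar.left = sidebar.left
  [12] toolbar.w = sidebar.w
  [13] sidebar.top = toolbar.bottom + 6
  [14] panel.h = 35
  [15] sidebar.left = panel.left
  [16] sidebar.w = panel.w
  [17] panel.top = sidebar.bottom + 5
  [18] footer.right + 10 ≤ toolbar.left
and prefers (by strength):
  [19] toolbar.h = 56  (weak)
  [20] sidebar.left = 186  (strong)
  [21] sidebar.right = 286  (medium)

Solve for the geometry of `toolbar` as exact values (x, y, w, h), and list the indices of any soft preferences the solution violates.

1. toolbar.x = 186  [toolbar.left = footer.right + 10]
2. toolbar.y = 3  [footer.top = toolbar.top]
3. toolbar.w = 100  [toolbar.w = sidebar.w]
4. toolbar.h = 56  [sidebar.top = toolbar.bottom + 6]

toolbar = (x=186, y=3, w=100, h=56)
violated soft preferences: none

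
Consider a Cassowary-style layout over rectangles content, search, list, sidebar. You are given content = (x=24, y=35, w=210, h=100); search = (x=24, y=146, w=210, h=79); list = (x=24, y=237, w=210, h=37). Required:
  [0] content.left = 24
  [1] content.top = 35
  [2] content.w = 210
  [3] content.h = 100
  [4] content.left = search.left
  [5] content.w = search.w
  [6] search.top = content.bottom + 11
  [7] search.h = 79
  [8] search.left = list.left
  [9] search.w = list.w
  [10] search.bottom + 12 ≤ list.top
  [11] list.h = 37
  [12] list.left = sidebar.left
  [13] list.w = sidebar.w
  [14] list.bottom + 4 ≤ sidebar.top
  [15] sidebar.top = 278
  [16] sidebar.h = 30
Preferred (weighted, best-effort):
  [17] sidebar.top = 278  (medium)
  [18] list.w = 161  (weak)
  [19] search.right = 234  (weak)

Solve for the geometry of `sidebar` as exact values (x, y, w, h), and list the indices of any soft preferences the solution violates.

1. sidebar.x = 24  [list.left = sidebar.left]
2. sidebar.w = 210  [list.w = sidebar.w]
3. sidebar.y = 278  [sidebar.top = 278]
4. sidebar.h = 30  [sidebar.h = 30]

sidebar = (x=24, y=278, w=210, h=30)
violated soft preferences: 18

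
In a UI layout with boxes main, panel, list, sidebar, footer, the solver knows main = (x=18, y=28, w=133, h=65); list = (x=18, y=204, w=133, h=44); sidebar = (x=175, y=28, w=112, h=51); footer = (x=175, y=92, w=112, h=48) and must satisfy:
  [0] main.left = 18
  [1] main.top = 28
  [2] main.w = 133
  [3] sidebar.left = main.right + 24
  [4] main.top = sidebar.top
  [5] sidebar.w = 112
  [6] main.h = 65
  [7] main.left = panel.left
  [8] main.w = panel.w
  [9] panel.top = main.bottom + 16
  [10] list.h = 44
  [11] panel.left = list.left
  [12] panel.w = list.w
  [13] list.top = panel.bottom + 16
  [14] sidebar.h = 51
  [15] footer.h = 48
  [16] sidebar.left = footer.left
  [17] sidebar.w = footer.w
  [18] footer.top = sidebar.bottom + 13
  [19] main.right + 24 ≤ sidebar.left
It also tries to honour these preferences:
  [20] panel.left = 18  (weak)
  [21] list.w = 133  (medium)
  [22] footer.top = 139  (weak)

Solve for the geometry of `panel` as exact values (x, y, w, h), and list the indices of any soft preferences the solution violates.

1. panel.x = 18  [main.left = panel.left]
2. panel.w = 133  [main.w = panel.w]
3. panel.y = 109  [panel.top = main.bottom + 16]
4. panel.h = 79  [list.top = panel.bottom + 16]

panel = (x=18, y=109, w=133, h=79)
violated soft preferences: 22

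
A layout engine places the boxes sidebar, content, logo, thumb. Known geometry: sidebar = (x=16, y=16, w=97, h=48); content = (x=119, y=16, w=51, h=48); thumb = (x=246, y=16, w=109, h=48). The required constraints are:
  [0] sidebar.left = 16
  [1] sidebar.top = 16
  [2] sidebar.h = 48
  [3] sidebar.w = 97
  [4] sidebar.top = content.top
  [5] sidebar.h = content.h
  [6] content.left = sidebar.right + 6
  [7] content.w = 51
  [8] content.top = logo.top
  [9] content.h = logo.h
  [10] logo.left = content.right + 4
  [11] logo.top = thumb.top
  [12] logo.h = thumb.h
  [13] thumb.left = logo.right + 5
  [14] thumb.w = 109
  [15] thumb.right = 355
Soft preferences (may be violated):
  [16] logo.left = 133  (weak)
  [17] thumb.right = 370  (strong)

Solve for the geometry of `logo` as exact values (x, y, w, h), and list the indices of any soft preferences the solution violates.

1. logo.y = 16  [content.top = logo.top]
2. logo.h = 48  [content.h = logo.h]
3. logo.x = 174  [logo.left = content.right + 4]
4. logo.w = 67  [thumb.left = logo.right + 5]

logo = (x=174, y=16, w=67, h=48)
violated soft preferences: 16, 17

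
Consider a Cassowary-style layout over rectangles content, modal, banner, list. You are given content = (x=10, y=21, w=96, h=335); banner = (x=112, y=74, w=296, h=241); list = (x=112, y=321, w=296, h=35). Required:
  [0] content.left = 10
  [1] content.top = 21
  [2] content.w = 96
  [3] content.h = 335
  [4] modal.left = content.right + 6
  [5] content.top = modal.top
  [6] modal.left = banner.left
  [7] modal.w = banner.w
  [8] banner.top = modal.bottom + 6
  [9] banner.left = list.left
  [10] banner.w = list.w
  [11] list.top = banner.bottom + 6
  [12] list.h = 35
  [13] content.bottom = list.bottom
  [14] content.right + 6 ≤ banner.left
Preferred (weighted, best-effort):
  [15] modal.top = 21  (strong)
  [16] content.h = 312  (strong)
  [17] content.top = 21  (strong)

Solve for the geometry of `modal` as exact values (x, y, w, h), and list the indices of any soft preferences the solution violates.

modal = (x=112, y=21, w=296, h=47)
violated soft preferences: 16

1. modal.x = 112  [modal.left = content.right + 6]
2. modal.y = 21  [content.top = modal.top]
3. modal.w = 296  [modal.w = banner.w]
4. modal.h = 47  [banner.top = modal.bottom + 6]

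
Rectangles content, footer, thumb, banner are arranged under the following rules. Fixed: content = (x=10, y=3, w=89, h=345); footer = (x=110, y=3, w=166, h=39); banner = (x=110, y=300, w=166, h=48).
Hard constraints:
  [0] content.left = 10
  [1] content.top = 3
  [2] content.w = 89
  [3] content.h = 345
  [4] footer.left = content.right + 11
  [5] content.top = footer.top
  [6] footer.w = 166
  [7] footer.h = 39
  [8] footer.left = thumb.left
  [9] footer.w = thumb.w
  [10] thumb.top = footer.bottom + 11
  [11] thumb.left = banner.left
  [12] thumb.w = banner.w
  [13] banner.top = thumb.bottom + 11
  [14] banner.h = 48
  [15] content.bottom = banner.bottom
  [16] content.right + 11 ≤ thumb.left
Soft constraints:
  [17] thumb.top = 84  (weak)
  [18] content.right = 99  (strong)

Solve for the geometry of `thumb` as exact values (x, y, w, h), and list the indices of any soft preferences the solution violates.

1. thumb.x = 110  [footer.left = thumb.left]
2. thumb.w = 166  [footer.w = thumb.w]
3. thumb.y = 53  [thumb.top = footer.bottom + 11]
4. thumb.h = 236  [banner.top = thumb.bottom + 11]

thumb = (x=110, y=53, w=166, h=236)
violated soft preferences: 17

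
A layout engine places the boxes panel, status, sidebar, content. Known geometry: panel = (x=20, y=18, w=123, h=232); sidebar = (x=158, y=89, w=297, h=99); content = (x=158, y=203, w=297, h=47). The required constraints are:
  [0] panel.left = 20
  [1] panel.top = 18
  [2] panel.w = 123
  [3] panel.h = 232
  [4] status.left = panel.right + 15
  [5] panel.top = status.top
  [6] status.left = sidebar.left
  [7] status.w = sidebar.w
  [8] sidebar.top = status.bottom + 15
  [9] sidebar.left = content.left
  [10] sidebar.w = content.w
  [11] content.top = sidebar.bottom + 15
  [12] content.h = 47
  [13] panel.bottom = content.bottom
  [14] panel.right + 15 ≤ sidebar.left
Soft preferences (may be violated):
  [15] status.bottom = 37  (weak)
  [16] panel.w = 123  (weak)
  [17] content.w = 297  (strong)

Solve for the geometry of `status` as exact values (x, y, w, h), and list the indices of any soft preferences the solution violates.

status = (x=158, y=18, w=297, h=56)
violated soft preferences: 15

1. status.x = 158  [status.left = panel.right + 15]
2. status.y = 18  [panel.top = status.top]
3. status.w = 297  [status.w = sidebar.w]
4. status.h = 56  [sidebar.top = status.bottom + 15]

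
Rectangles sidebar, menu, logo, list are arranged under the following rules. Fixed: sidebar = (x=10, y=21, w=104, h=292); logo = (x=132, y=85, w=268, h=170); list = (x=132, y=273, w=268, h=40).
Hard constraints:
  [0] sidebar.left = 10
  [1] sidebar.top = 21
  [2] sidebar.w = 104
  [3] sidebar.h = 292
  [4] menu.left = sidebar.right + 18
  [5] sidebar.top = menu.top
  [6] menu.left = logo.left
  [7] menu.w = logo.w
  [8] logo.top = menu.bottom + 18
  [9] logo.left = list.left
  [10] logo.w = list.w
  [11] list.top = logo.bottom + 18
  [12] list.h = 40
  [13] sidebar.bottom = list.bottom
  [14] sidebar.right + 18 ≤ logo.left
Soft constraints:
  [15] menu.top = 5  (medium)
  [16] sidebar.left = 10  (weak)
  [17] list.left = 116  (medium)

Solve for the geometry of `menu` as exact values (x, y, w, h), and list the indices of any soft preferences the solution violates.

1. menu.x = 132  [menu.left = sidebar.right + 18]
2. menu.y = 21  [sidebar.top = menu.top]
3. menu.w = 268  [menu.w = logo.w]
4. menu.h = 46  [logo.top = menu.bottom + 18]

menu = (x=132, y=21, w=268, h=46)
violated soft preferences: 15, 17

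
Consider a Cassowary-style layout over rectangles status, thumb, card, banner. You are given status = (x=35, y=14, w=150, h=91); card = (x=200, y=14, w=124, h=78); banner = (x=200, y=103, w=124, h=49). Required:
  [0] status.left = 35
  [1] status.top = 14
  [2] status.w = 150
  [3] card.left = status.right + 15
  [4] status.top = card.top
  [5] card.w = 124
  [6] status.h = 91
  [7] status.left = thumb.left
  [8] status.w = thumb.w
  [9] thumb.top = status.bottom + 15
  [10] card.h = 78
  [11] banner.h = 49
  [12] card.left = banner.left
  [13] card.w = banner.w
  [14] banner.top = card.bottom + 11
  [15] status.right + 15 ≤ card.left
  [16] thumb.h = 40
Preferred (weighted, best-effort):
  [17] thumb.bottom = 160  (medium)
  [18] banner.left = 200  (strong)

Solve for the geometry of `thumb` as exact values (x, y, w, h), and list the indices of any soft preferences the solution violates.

1. thumb.x = 35  [status.left = thumb.left]
2. thumb.w = 150  [status.w = thumb.w]
3. thumb.y = 120  [thumb.top = status.bottom + 15]
4. thumb.h = 40  [thumb.h = 40]

thumb = (x=35, y=120, w=150, h=40)
violated soft preferences: none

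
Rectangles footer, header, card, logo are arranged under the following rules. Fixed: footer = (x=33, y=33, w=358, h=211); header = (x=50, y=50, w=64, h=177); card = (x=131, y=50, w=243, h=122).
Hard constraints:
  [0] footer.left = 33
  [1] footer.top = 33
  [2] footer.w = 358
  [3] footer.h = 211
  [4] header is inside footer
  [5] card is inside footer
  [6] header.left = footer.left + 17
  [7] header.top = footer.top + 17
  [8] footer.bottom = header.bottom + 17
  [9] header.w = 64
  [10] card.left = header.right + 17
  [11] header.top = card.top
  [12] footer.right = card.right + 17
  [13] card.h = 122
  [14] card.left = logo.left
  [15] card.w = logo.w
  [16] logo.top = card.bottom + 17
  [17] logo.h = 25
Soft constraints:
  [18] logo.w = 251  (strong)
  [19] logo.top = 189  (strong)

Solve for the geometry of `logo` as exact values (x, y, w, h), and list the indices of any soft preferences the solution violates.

logo = (x=131, y=189, w=243, h=25)
violated soft preferences: 18

1. logo.x = 131  [card.left = logo.left]
2. logo.w = 243  [card.w = logo.w]
3. logo.y = 189  [logo.top = card.bottom + 17]
4. logo.h = 25  [logo.h = 25]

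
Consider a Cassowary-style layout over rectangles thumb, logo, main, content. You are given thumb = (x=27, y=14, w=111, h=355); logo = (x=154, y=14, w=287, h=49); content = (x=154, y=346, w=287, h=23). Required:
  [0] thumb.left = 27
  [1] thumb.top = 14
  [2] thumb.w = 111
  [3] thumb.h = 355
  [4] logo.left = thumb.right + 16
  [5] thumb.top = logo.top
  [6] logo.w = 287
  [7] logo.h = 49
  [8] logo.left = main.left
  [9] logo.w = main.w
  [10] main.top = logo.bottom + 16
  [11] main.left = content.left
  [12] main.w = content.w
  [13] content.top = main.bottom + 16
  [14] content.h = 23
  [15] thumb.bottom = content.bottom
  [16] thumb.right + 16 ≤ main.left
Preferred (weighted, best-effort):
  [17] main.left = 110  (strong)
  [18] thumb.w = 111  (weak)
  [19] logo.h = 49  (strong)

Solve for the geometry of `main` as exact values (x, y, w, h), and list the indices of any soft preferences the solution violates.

main = (x=154, y=79, w=287, h=251)
violated soft preferences: 17

1. main.x = 154  [logo.left = main.left]
2. main.w = 287  [logo.w = main.w]
3. main.y = 79  [main.top = logo.bottom + 16]
4. main.h = 251  [content.top = main.bottom + 16]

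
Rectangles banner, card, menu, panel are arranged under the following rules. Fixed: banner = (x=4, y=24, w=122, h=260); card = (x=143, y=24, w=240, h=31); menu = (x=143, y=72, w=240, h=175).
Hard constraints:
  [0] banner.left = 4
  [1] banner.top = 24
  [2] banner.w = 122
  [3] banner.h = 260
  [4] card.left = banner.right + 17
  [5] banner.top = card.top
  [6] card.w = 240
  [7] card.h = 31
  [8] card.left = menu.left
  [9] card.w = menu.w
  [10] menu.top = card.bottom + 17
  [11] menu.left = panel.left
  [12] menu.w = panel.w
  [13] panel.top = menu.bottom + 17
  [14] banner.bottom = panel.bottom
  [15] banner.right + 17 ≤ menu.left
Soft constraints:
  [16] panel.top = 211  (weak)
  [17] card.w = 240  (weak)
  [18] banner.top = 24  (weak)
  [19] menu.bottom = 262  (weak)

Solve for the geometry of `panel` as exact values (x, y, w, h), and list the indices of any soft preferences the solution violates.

1. panel.x = 143  [menu.left = panel.left]
2. panel.w = 240  [menu.w = panel.w]
3. panel.y = 264  [panel.top = menu.bottom + 17]
4. panel.h = 20  [banner.bottom = panel.bottom]

panel = (x=143, y=264, w=240, h=20)
violated soft preferences: 16, 19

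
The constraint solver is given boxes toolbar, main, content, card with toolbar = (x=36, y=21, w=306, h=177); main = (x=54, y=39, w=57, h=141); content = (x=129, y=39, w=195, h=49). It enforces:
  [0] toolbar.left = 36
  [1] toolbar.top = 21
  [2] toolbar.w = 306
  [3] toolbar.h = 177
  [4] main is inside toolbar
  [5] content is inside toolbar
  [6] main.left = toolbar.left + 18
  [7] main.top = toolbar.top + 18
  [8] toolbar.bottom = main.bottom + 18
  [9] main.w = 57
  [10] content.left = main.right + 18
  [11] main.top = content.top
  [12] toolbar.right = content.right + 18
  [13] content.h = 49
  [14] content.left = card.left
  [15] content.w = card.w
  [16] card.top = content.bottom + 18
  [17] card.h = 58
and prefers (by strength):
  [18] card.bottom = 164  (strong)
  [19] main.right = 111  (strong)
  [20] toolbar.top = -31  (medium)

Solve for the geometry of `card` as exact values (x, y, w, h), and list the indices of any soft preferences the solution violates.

card = (x=129, y=106, w=195, h=58)
violated soft preferences: 20

1. card.x = 129  [content.left = card.left]
2. card.w = 195  [content.w = card.w]
3. card.y = 106  [card.top = content.bottom + 18]
4. card.h = 58  [card.h = 58]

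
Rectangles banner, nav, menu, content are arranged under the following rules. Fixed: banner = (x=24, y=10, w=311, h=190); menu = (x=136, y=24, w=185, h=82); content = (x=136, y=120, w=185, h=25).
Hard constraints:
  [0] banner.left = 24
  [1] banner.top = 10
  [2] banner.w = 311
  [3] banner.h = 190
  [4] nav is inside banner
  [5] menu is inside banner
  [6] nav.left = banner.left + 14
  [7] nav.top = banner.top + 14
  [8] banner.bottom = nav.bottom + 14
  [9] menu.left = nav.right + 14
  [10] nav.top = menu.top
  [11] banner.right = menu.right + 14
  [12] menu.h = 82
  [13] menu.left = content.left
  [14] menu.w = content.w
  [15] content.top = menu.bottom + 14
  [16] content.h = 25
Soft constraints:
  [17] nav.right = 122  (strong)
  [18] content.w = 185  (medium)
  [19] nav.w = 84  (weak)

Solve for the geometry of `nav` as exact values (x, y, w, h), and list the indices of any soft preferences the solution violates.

nav = (x=38, y=24, w=84, h=162)
violated soft preferences: none

1. nav.x = 38  [nav.left = banner.left + 14]
2. nav.y = 24  [nav.top = banner.top + 14]
3. nav.h = 162  [banner.bottom = nav.bottom + 14]
4. nav.w = 84  [menu.left = nav.right + 14]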